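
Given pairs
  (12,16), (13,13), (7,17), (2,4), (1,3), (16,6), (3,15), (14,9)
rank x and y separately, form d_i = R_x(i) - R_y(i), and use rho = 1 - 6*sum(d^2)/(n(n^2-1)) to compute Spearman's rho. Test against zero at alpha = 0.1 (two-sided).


Step 1: Rank x and y separately (midranks; no ties here).
rank(x): 12->5, 13->6, 7->4, 2->2, 1->1, 16->8, 3->3, 14->7
rank(y): 16->7, 13->5, 17->8, 4->2, 3->1, 6->3, 15->6, 9->4
Step 2: d_i = R_x(i) - R_y(i); compute d_i^2.
  (5-7)^2=4, (6-5)^2=1, (4-8)^2=16, (2-2)^2=0, (1-1)^2=0, (8-3)^2=25, (3-6)^2=9, (7-4)^2=9
sum(d^2) = 64.
Step 3: rho = 1 - 6*64 / (8*(8^2 - 1)) = 1 - 384/504 = 0.238095.
Step 4: Under H0, t = rho * sqrt((n-2)/(1-rho^2)) = 0.6005 ~ t(6).
Step 5: Two-sided p-value from the t-distribution with 6 df = 0.570156.
Step 6: alpha = 0.1. fail to reject H0.

rho = 0.2381, p = 0.570156, fail to reject H0 at alpha = 0.1.


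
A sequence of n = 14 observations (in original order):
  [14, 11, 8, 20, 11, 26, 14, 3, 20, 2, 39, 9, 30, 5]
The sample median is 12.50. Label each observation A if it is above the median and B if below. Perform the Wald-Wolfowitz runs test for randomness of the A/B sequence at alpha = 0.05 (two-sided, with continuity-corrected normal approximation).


Step 1: Compute median = 12.50; label A = above, B = below.
Labels in order: ABBABAABABABAB  (n_A = 7, n_B = 7)
Step 2: Count runs R = 12.
Step 3: Under H0 (random ordering), E[R] = 2*n_A*n_B/(n_A+n_B) + 1 = 2*7*7/14 + 1 = 8.0000.
        Var[R] = 2*n_A*n_B*(2*n_A*n_B - n_A - n_B) / ((n_A+n_B)^2 * (n_A+n_B-1)) = 8232/2548 = 3.2308.
        SD[R] = 1.7974.
Step 4: Continuity-corrected z = (R - 0.5 - E[R]) / SD[R] = (12 - 0.5 - 8.0000) / 1.7974 = 1.9472.
Step 5: Two-sided p-value via normal approximation = 2*(1 - Phi(|z|)) = 0.051508.
Step 6: alpha = 0.05. fail to reject H0.

R = 12, z = 1.9472, p = 0.051508, fail to reject H0.


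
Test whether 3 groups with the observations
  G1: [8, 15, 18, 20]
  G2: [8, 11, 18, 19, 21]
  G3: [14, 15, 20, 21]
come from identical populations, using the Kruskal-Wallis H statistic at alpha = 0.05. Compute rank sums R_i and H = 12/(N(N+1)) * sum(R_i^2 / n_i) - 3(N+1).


Step 1: Combine all N = 13 observations and assign midranks.
sorted (value, group, rank): (8,G1,1.5), (8,G2,1.5), (11,G2,3), (14,G3,4), (15,G1,5.5), (15,G3,5.5), (18,G1,7.5), (18,G2,7.5), (19,G2,9), (20,G1,10.5), (20,G3,10.5), (21,G2,12.5), (21,G3,12.5)
Step 2: Sum ranks within each group.
R_1 = 25 (n_1 = 4)
R_2 = 33.5 (n_2 = 5)
R_3 = 32.5 (n_3 = 4)
Step 3: H = 12/(N(N+1)) * sum(R_i^2/n_i) - 3(N+1)
     = 12/(13*14) * (25^2/4 + 33.5^2/5 + 32.5^2/4) - 3*14
     = 0.065934 * 644.763 - 42
     = 0.511813.
Step 4: Ties present; correction factor C = 1 - 30/(13^3 - 13) = 0.986264. Corrected H = 0.511813 / 0.986264 = 0.518942.
Step 5: Under H0, H ~ chi^2(2); p-value = 0.771460.
Step 6: alpha = 0.05. fail to reject H0.

H = 0.5189, df = 2, p = 0.771460, fail to reject H0.


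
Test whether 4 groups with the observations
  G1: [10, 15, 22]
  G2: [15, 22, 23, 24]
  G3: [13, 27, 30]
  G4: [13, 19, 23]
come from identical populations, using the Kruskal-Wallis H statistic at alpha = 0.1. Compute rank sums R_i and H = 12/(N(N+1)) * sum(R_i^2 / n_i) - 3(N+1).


Step 1: Combine all N = 13 observations and assign midranks.
sorted (value, group, rank): (10,G1,1), (13,G3,2.5), (13,G4,2.5), (15,G1,4.5), (15,G2,4.5), (19,G4,6), (22,G1,7.5), (22,G2,7.5), (23,G2,9.5), (23,G4,9.5), (24,G2,11), (27,G3,12), (30,G3,13)
Step 2: Sum ranks within each group.
R_1 = 13 (n_1 = 3)
R_2 = 32.5 (n_2 = 4)
R_3 = 27.5 (n_3 = 3)
R_4 = 18 (n_4 = 3)
Step 3: H = 12/(N(N+1)) * sum(R_i^2/n_i) - 3(N+1)
     = 12/(13*14) * (13^2/3 + 32.5^2/4 + 27.5^2/3 + 18^2/3) - 3*14
     = 0.065934 * 680.479 - 42
     = 2.866758.
Step 4: Ties present; correction factor C = 1 - 24/(13^3 - 13) = 0.989011. Corrected H = 2.866758 / 0.989011 = 2.898611.
Step 5: Under H0, H ~ chi^2(3); p-value = 0.407523.
Step 6: alpha = 0.1. fail to reject H0.

H = 2.8986, df = 3, p = 0.407523, fail to reject H0.


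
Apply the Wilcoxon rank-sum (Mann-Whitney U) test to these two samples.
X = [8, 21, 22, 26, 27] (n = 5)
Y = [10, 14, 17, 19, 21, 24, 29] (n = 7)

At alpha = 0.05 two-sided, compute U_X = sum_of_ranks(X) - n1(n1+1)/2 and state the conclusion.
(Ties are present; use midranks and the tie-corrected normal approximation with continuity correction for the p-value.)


Step 1: Combine and sort all 12 observations; assign midranks.
sorted (value, group): (8,X), (10,Y), (14,Y), (17,Y), (19,Y), (21,X), (21,Y), (22,X), (24,Y), (26,X), (27,X), (29,Y)
ranks: 8->1, 10->2, 14->3, 17->4, 19->5, 21->6.5, 21->6.5, 22->8, 24->9, 26->10, 27->11, 29->12
Step 2: Rank sum for X: R1 = 1 + 6.5 + 8 + 10 + 11 = 36.5.
Step 3: U_X = R1 - n1(n1+1)/2 = 36.5 - 5*6/2 = 36.5 - 15 = 21.5.
       U_Y = n1*n2 - U_X = 35 - 21.5 = 13.5.
Step 4: Ties are present, so use the tie-corrected normal approximation (with continuity correction) for the p-value.
Step 5: p-value = 0.569088; compare to alpha = 0.05. fail to reject H0.

U_X = 21.5, p = 0.569088, fail to reject H0 at alpha = 0.05.


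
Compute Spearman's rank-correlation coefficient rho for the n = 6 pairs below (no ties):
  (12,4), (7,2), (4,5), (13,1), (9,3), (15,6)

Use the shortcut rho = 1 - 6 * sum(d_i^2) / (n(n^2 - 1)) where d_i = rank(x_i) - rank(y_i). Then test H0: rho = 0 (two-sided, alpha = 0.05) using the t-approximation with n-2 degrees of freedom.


Step 1: Rank x and y separately (midranks; no ties here).
rank(x): 12->4, 7->2, 4->1, 13->5, 9->3, 15->6
rank(y): 4->4, 2->2, 5->5, 1->1, 3->3, 6->6
Step 2: d_i = R_x(i) - R_y(i); compute d_i^2.
  (4-4)^2=0, (2-2)^2=0, (1-5)^2=16, (5-1)^2=16, (3-3)^2=0, (6-6)^2=0
sum(d^2) = 32.
Step 3: rho = 1 - 6*32 / (6*(6^2 - 1)) = 1 - 192/210 = 0.085714.
Step 4: Under H0, t = rho * sqrt((n-2)/(1-rho^2)) = 0.1721 ~ t(4).
Step 5: Two-sided p-value from the t-distribution with 4 df = 0.871743.
Step 6: alpha = 0.05. fail to reject H0.

rho = 0.0857, p = 0.871743, fail to reject H0 at alpha = 0.05.


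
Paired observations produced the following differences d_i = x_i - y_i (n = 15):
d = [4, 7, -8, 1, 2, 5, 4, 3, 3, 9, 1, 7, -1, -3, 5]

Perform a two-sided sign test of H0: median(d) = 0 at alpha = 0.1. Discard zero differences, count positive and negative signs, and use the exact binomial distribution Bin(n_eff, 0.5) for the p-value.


Step 1: Discard zero differences. Original n = 15; n_eff = number of nonzero differences = 15.
Nonzero differences (with sign): +4, +7, -8, +1, +2, +5, +4, +3, +3, +9, +1, +7, -1, -3, +5
Step 2: Count signs: positive = 12, negative = 3.
Step 3: Under H0: P(positive) = 0.5, so the number of positives S ~ Bin(15, 0.5).
Step 4: Two-sided exact p-value = sum of Bin(15,0.5) probabilities at or below the observed probability = 0.035156.
Step 5: alpha = 0.1. reject H0.

n_eff = 15, pos = 12, neg = 3, p = 0.035156, reject H0.


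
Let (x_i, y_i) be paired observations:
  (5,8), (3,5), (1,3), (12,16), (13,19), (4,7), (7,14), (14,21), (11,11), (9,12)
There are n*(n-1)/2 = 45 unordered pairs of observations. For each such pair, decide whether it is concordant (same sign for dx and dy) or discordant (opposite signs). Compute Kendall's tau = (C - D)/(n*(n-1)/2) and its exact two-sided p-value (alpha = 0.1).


Step 1: Enumerate the 45 unordered pairs (i,j) with i<j and classify each by sign(x_j-x_i) * sign(y_j-y_i).
  (1,2):dx=-2,dy=-3->C; (1,3):dx=-4,dy=-5->C; (1,4):dx=+7,dy=+8->C; (1,5):dx=+8,dy=+11->C
  (1,6):dx=-1,dy=-1->C; (1,7):dx=+2,dy=+6->C; (1,8):dx=+9,dy=+13->C; (1,9):dx=+6,dy=+3->C
  (1,10):dx=+4,dy=+4->C; (2,3):dx=-2,dy=-2->C; (2,4):dx=+9,dy=+11->C; (2,5):dx=+10,dy=+14->C
  (2,6):dx=+1,dy=+2->C; (2,7):dx=+4,dy=+9->C; (2,8):dx=+11,dy=+16->C; (2,9):dx=+8,dy=+6->C
  (2,10):dx=+6,dy=+7->C; (3,4):dx=+11,dy=+13->C; (3,5):dx=+12,dy=+16->C; (3,6):dx=+3,dy=+4->C
  (3,7):dx=+6,dy=+11->C; (3,8):dx=+13,dy=+18->C; (3,9):dx=+10,dy=+8->C; (3,10):dx=+8,dy=+9->C
  (4,5):dx=+1,dy=+3->C; (4,6):dx=-8,dy=-9->C; (4,7):dx=-5,dy=-2->C; (4,8):dx=+2,dy=+5->C
  (4,9):dx=-1,dy=-5->C; (4,10):dx=-3,dy=-4->C; (5,6):dx=-9,dy=-12->C; (5,7):dx=-6,dy=-5->C
  (5,8):dx=+1,dy=+2->C; (5,9):dx=-2,dy=-8->C; (5,10):dx=-4,dy=-7->C; (6,7):dx=+3,dy=+7->C
  (6,8):dx=+10,dy=+14->C; (6,9):dx=+7,dy=+4->C; (6,10):dx=+5,dy=+5->C; (7,8):dx=+7,dy=+7->C
  (7,9):dx=+4,dy=-3->D; (7,10):dx=+2,dy=-2->D; (8,9):dx=-3,dy=-10->C; (8,10):dx=-5,dy=-9->C
  (9,10):dx=-2,dy=+1->D
Step 2: C = 42, D = 3, total pairs = 45.
Step 3: tau = (C - D)/(n(n-1)/2) = (42 - 3)/45 = 0.866667.
Step 4: Exact two-sided p-value (enumerate n! = 3628800 permutations of y under H0): p = 0.000115.
Step 5: alpha = 0.1. reject H0.

tau_b = 0.8667 (C=42, D=3), p = 0.000115, reject H0.


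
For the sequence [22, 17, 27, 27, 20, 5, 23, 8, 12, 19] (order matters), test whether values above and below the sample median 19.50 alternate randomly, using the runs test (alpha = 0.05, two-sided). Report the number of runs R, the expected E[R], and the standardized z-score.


Step 1: Compute median = 19.50; label A = above, B = below.
Labels in order: ABAAABABBB  (n_A = 5, n_B = 5)
Step 2: Count runs R = 6.
Step 3: Under H0 (random ordering), E[R] = 2*n_A*n_B/(n_A+n_B) + 1 = 2*5*5/10 + 1 = 6.0000.
        Var[R] = 2*n_A*n_B*(2*n_A*n_B - n_A - n_B) / ((n_A+n_B)^2 * (n_A+n_B-1)) = 2000/900 = 2.2222.
        SD[R] = 1.4907.
Step 4: R = E[R], so z = 0 with no continuity correction.
Step 5: Two-sided p-value via normal approximation = 2*(1 - Phi(|z|)) = 1.000000.
Step 6: alpha = 0.05. fail to reject H0.

R = 6, z = 0.0000, p = 1.000000, fail to reject H0.


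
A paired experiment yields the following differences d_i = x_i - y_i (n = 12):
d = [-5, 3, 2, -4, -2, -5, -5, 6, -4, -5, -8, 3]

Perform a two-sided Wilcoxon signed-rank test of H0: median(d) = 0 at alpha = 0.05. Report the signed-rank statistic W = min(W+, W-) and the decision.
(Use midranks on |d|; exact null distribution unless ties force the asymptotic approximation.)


Step 1: Drop any zero differences (none here) and take |d_i|.
|d| = [5, 3, 2, 4, 2, 5, 5, 6, 4, 5, 8, 3]
Step 2: Midrank |d_i| (ties get averaged ranks).
ranks: |5|->8.5, |3|->3.5, |2|->1.5, |4|->5.5, |2|->1.5, |5|->8.5, |5|->8.5, |6|->11, |4|->5.5, |5|->8.5, |8|->12, |3|->3.5
Step 3: Attach original signs; sum ranks with positive sign and with negative sign.
W+ = 3.5 + 1.5 + 11 + 3.5 = 19.5
W- = 8.5 + 5.5 + 1.5 + 8.5 + 8.5 + 5.5 + 8.5 + 12 = 58.5
(Check: W+ + W- = 78 should equal n(n+1)/2 = 78.)
Step 4: Test statistic W = min(W+, W-) = 19.5.
Step 5: Ties in |d|, so use the tie-corrected normal approximation.
        E[W] = n(n+1)/4 = 12*13/4 = 39.
        Tie groups: |d|=2 (t=2), |d|=3 (t=2), |d|=4 (t=2), |d|=5 (t=4); sum(t^3 - t) = 78.
        Var[W] = n(n+1)(2n+1)/24 - sum(t^3-t)/48 = 3900/24 - 78/48 = 160.875.
        z = (W - E[W]) / sqrt(Var[W]) = (19.5 - 39) / 12.6837 = -1.5374.
        Two-sided p = 2*Phi(z) = 0.124192.
Step 6: alpha = 0.05. fail to reject H0.

W+ = 19.5, W- = 58.5, W = min = 19.5, p = 0.124192, fail to reject H0.


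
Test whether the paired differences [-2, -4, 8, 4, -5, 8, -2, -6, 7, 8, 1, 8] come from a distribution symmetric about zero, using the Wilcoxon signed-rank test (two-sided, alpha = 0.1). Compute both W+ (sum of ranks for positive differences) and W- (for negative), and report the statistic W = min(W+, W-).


Step 1: Drop any zero differences (none here) and take |d_i|.
|d| = [2, 4, 8, 4, 5, 8, 2, 6, 7, 8, 1, 8]
Step 2: Midrank |d_i| (ties get averaged ranks).
ranks: |2|->2.5, |4|->4.5, |8|->10.5, |4|->4.5, |5|->6, |8|->10.5, |2|->2.5, |6|->7, |7|->8, |8|->10.5, |1|->1, |8|->10.5
Step 3: Attach original signs; sum ranks with positive sign and with negative sign.
W+ = 10.5 + 4.5 + 10.5 + 8 + 10.5 + 1 + 10.5 = 55.5
W- = 2.5 + 4.5 + 6 + 2.5 + 7 = 22.5
(Check: W+ + W- = 78 should equal n(n+1)/2 = 78.)
Step 4: Test statistic W = min(W+, W-) = 22.5.
Step 5: Ties in |d|, so use the tie-corrected normal approximation.
        E[W] = n(n+1)/4 = 12*13/4 = 39.
        Tie groups: |d|=2 (t=2), |d|=4 (t=2), |d|=8 (t=4); sum(t^3 - t) = 72.
        Var[W] = n(n+1)(2n+1)/24 - sum(t^3-t)/48 = 3900/24 - 72/48 = 161.
        z = (W - E[W]) / sqrt(Var[W]) = (22.5 - 39) / 12.6886 = -1.3004.
        Two-sided p = 2*Phi(z) = 0.193470.
Step 6: alpha = 0.1. fail to reject H0.

W+ = 55.5, W- = 22.5, W = min = 22.5, p = 0.193470, fail to reject H0.


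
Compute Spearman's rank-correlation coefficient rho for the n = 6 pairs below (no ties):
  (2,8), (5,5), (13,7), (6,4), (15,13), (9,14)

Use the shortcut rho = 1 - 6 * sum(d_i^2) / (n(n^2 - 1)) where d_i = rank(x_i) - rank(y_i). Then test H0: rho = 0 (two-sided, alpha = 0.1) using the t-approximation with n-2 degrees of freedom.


Step 1: Rank x and y separately (midranks; no ties here).
rank(x): 2->1, 5->2, 13->5, 6->3, 15->6, 9->4
rank(y): 8->4, 5->2, 7->3, 4->1, 13->5, 14->6
Step 2: d_i = R_x(i) - R_y(i); compute d_i^2.
  (1-4)^2=9, (2-2)^2=0, (5-3)^2=4, (3-1)^2=4, (6-5)^2=1, (4-6)^2=4
sum(d^2) = 22.
Step 3: rho = 1 - 6*22 / (6*(6^2 - 1)) = 1 - 132/210 = 0.371429.
Step 4: Under H0, t = rho * sqrt((n-2)/(1-rho^2)) = 0.8001 ~ t(4).
Step 5: Two-sided p-value from the t-distribution with 4 df = 0.468478.
Step 6: alpha = 0.1. fail to reject H0.

rho = 0.3714, p = 0.468478, fail to reject H0 at alpha = 0.1.


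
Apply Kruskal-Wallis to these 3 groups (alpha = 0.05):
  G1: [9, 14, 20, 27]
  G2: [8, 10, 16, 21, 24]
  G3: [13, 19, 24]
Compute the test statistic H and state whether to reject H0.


Step 1: Combine all N = 12 observations and assign midranks.
sorted (value, group, rank): (8,G2,1), (9,G1,2), (10,G2,3), (13,G3,4), (14,G1,5), (16,G2,6), (19,G3,7), (20,G1,8), (21,G2,9), (24,G2,10.5), (24,G3,10.5), (27,G1,12)
Step 2: Sum ranks within each group.
R_1 = 27 (n_1 = 4)
R_2 = 29.5 (n_2 = 5)
R_3 = 21.5 (n_3 = 3)
Step 3: H = 12/(N(N+1)) * sum(R_i^2/n_i) - 3(N+1)
     = 12/(12*13) * (27^2/4 + 29.5^2/5 + 21.5^2/3) - 3*13
     = 0.076923 * 510.383 - 39
     = 0.260256.
Step 4: Ties present; correction factor C = 1 - 6/(12^3 - 12) = 0.996503. Corrected H = 0.260256 / 0.996503 = 0.261170.
Step 5: Under H0, H ~ chi^2(2); p-value = 0.877582.
Step 6: alpha = 0.05. fail to reject H0.

H = 0.2612, df = 2, p = 0.877582, fail to reject H0.


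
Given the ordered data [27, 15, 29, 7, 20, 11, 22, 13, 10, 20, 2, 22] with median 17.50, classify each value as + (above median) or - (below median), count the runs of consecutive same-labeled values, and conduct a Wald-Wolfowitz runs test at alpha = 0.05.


Step 1: Compute median = 17.50; label A = above, B = below.
Labels in order: ABABABABBABA  (n_A = 6, n_B = 6)
Step 2: Count runs R = 11.
Step 3: Under H0 (random ordering), E[R] = 2*n_A*n_B/(n_A+n_B) + 1 = 2*6*6/12 + 1 = 7.0000.
        Var[R] = 2*n_A*n_B*(2*n_A*n_B - n_A - n_B) / ((n_A+n_B)^2 * (n_A+n_B-1)) = 4320/1584 = 2.7273.
        SD[R] = 1.6514.
Step 4: Continuity-corrected z = (R - 0.5 - E[R]) / SD[R] = (11 - 0.5 - 7.0000) / 1.6514 = 2.1194.
Step 5: Two-sided p-value via normal approximation = 2*(1 - Phi(|z|)) = 0.034060.
Step 6: alpha = 0.05. reject H0.

R = 11, z = 2.1194, p = 0.034060, reject H0.


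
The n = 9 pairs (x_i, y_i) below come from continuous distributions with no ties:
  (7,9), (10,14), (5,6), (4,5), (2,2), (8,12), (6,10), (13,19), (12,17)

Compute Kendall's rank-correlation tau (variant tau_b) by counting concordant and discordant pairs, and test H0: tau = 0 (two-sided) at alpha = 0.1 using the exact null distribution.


Step 1: Enumerate the 36 unordered pairs (i,j) with i<j and classify each by sign(x_j-x_i) * sign(y_j-y_i).
  (1,2):dx=+3,dy=+5->C; (1,3):dx=-2,dy=-3->C; (1,4):dx=-3,dy=-4->C; (1,5):dx=-5,dy=-7->C
  (1,6):dx=+1,dy=+3->C; (1,7):dx=-1,dy=+1->D; (1,8):dx=+6,dy=+10->C; (1,9):dx=+5,dy=+8->C
  (2,3):dx=-5,dy=-8->C; (2,4):dx=-6,dy=-9->C; (2,5):dx=-8,dy=-12->C; (2,6):dx=-2,dy=-2->C
  (2,7):dx=-4,dy=-4->C; (2,8):dx=+3,dy=+5->C; (2,9):dx=+2,dy=+3->C; (3,4):dx=-1,dy=-1->C
  (3,5):dx=-3,dy=-4->C; (3,6):dx=+3,dy=+6->C; (3,7):dx=+1,dy=+4->C; (3,8):dx=+8,dy=+13->C
  (3,9):dx=+7,dy=+11->C; (4,5):dx=-2,dy=-3->C; (4,6):dx=+4,dy=+7->C; (4,7):dx=+2,dy=+5->C
  (4,8):dx=+9,dy=+14->C; (4,9):dx=+8,dy=+12->C; (5,6):dx=+6,dy=+10->C; (5,7):dx=+4,dy=+8->C
  (5,8):dx=+11,dy=+17->C; (5,9):dx=+10,dy=+15->C; (6,7):dx=-2,dy=-2->C; (6,8):dx=+5,dy=+7->C
  (6,9):dx=+4,dy=+5->C; (7,8):dx=+7,dy=+9->C; (7,9):dx=+6,dy=+7->C; (8,9):dx=-1,dy=-2->C
Step 2: C = 35, D = 1, total pairs = 36.
Step 3: tau = (C - D)/(n(n-1)/2) = (35 - 1)/36 = 0.944444.
Step 4: Exact two-sided p-value (enumerate n! = 362880 permutations of y under H0): p = 0.000050.
Step 5: alpha = 0.1. reject H0.

tau_b = 0.9444 (C=35, D=1), p = 0.000050, reject H0.


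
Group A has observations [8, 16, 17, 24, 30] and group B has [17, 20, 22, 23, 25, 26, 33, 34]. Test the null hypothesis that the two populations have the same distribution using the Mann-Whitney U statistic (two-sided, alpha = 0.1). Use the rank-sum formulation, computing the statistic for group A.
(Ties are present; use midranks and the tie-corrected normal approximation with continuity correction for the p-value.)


Step 1: Combine and sort all 13 observations; assign midranks.
sorted (value, group): (8,X), (16,X), (17,X), (17,Y), (20,Y), (22,Y), (23,Y), (24,X), (25,Y), (26,Y), (30,X), (33,Y), (34,Y)
ranks: 8->1, 16->2, 17->3.5, 17->3.5, 20->5, 22->6, 23->7, 24->8, 25->9, 26->10, 30->11, 33->12, 34->13
Step 2: Rank sum for X: R1 = 1 + 2 + 3.5 + 8 + 11 = 25.5.
Step 3: U_X = R1 - n1(n1+1)/2 = 25.5 - 5*6/2 = 25.5 - 15 = 10.5.
       U_Y = n1*n2 - U_X = 40 - 10.5 = 29.5.
Step 4: Ties are present, so use the tie-corrected normal approximation (with continuity correction) for the p-value.
Step 5: p-value = 0.187076; compare to alpha = 0.1. fail to reject H0.

U_X = 10.5, p = 0.187076, fail to reject H0 at alpha = 0.1.


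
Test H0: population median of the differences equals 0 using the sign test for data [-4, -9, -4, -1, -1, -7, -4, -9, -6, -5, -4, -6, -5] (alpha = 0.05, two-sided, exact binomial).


Step 1: Discard zero differences. Original n = 13; n_eff = number of nonzero differences = 13.
Nonzero differences (with sign): -4, -9, -4, -1, -1, -7, -4, -9, -6, -5, -4, -6, -5
Step 2: Count signs: positive = 0, negative = 13.
Step 3: Under H0: P(positive) = 0.5, so the number of positives S ~ Bin(13, 0.5).
Step 4: Two-sided exact p-value = sum of Bin(13,0.5) probabilities at or below the observed probability = 0.000244.
Step 5: alpha = 0.05. reject H0.

n_eff = 13, pos = 0, neg = 13, p = 0.000244, reject H0.


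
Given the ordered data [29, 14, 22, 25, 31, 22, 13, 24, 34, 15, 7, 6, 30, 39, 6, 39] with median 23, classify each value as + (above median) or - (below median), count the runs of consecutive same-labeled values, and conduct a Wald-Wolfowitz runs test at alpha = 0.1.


Step 1: Compute median = 23; label A = above, B = below.
Labels in order: ABBAABBAABBBAABA  (n_A = 8, n_B = 8)
Step 2: Count runs R = 9.
Step 3: Under H0 (random ordering), E[R] = 2*n_A*n_B/(n_A+n_B) + 1 = 2*8*8/16 + 1 = 9.0000.
        Var[R] = 2*n_A*n_B*(2*n_A*n_B - n_A - n_B) / ((n_A+n_B)^2 * (n_A+n_B-1)) = 14336/3840 = 3.7333.
        SD[R] = 1.9322.
Step 4: R = E[R], so z = 0 with no continuity correction.
Step 5: Two-sided p-value via normal approximation = 2*(1 - Phi(|z|)) = 1.000000.
Step 6: alpha = 0.1. fail to reject H0.

R = 9, z = 0.0000, p = 1.000000, fail to reject H0.


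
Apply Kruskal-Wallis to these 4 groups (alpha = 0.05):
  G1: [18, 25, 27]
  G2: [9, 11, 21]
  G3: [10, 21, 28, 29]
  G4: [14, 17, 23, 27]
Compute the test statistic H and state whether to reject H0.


Step 1: Combine all N = 14 observations and assign midranks.
sorted (value, group, rank): (9,G2,1), (10,G3,2), (11,G2,3), (14,G4,4), (17,G4,5), (18,G1,6), (21,G2,7.5), (21,G3,7.5), (23,G4,9), (25,G1,10), (27,G1,11.5), (27,G4,11.5), (28,G3,13), (29,G3,14)
Step 2: Sum ranks within each group.
R_1 = 27.5 (n_1 = 3)
R_2 = 11.5 (n_2 = 3)
R_3 = 36.5 (n_3 = 4)
R_4 = 29.5 (n_4 = 4)
Step 3: H = 12/(N(N+1)) * sum(R_i^2/n_i) - 3(N+1)
     = 12/(14*15) * (27.5^2/3 + 11.5^2/3 + 36.5^2/4 + 29.5^2/4) - 3*15
     = 0.057143 * 846.792 - 45
     = 3.388095.
Step 4: Ties present; correction factor C = 1 - 12/(14^3 - 14) = 0.995604. Corrected H = 3.388095 / 0.995604 = 3.403054.
Step 5: Under H0, H ~ chi^2(3); p-value = 0.333555.
Step 6: alpha = 0.05. fail to reject H0.

H = 3.4031, df = 3, p = 0.333555, fail to reject H0.


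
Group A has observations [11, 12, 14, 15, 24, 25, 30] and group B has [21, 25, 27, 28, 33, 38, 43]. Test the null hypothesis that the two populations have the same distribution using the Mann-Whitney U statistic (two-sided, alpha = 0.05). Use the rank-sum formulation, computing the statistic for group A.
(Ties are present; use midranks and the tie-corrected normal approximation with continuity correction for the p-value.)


Step 1: Combine and sort all 14 observations; assign midranks.
sorted (value, group): (11,X), (12,X), (14,X), (15,X), (21,Y), (24,X), (25,X), (25,Y), (27,Y), (28,Y), (30,X), (33,Y), (38,Y), (43,Y)
ranks: 11->1, 12->2, 14->3, 15->4, 21->5, 24->6, 25->7.5, 25->7.5, 27->9, 28->10, 30->11, 33->12, 38->13, 43->14
Step 2: Rank sum for X: R1 = 1 + 2 + 3 + 4 + 6 + 7.5 + 11 = 34.5.
Step 3: U_X = R1 - n1(n1+1)/2 = 34.5 - 7*8/2 = 34.5 - 28 = 6.5.
       U_Y = n1*n2 - U_X = 49 - 6.5 = 42.5.
Step 4: Ties are present, so use the tie-corrected normal approximation (with continuity correction) for the p-value.
Step 5: p-value = 0.025187; compare to alpha = 0.05. reject H0.

U_X = 6.5, p = 0.025187, reject H0 at alpha = 0.05.


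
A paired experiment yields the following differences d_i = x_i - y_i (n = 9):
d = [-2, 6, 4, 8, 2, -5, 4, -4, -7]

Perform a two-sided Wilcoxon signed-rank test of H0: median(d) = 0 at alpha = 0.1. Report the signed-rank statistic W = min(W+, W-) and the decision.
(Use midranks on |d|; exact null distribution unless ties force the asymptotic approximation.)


Step 1: Drop any zero differences (none here) and take |d_i|.
|d| = [2, 6, 4, 8, 2, 5, 4, 4, 7]
Step 2: Midrank |d_i| (ties get averaged ranks).
ranks: |2|->1.5, |6|->7, |4|->4, |8|->9, |2|->1.5, |5|->6, |4|->4, |4|->4, |7|->8
Step 3: Attach original signs; sum ranks with positive sign and with negative sign.
W+ = 7 + 4 + 9 + 1.5 + 4 = 25.5
W- = 1.5 + 6 + 4 + 8 = 19.5
(Check: W+ + W- = 45 should equal n(n+1)/2 = 45.)
Step 4: Test statistic W = min(W+, W-) = 19.5.
Step 5: Ties in |d|, so use the tie-corrected normal approximation.
        E[W] = n(n+1)/4 = 9*10/4 = 22.5.
        Tie groups: |d|=2 (t=2), |d|=4 (t=3); sum(t^3 - t) = 30.
        Var[W] = n(n+1)(2n+1)/24 - sum(t^3-t)/48 = 1710/24 - 30/48 = 70.625.
        z = (W - E[W]) / sqrt(Var[W]) = (19.5 - 22.5) / 8.4039 = -0.3570.
        Two-sided p = 2*Phi(z) = 0.721108.
Step 6: alpha = 0.1. fail to reject H0.

W+ = 25.5, W- = 19.5, W = min = 19.5, p = 0.721108, fail to reject H0.


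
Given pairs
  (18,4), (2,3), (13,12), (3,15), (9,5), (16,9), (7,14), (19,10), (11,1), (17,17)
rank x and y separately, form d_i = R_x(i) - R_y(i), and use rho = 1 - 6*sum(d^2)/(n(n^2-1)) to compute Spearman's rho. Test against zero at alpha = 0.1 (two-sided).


Step 1: Rank x and y separately (midranks; no ties here).
rank(x): 18->9, 2->1, 13->6, 3->2, 9->4, 16->7, 7->3, 19->10, 11->5, 17->8
rank(y): 4->3, 3->2, 12->7, 15->9, 5->4, 9->5, 14->8, 10->6, 1->1, 17->10
Step 2: d_i = R_x(i) - R_y(i); compute d_i^2.
  (9-3)^2=36, (1-2)^2=1, (6-7)^2=1, (2-9)^2=49, (4-4)^2=0, (7-5)^2=4, (3-8)^2=25, (10-6)^2=16, (5-1)^2=16, (8-10)^2=4
sum(d^2) = 152.
Step 3: rho = 1 - 6*152 / (10*(10^2 - 1)) = 1 - 912/990 = 0.078788.
Step 4: Under H0, t = rho * sqrt((n-2)/(1-rho^2)) = 0.2235 ~ t(8).
Step 5: Two-sided p-value from the t-distribution with 8 df = 0.828717.
Step 6: alpha = 0.1. fail to reject H0.

rho = 0.0788, p = 0.828717, fail to reject H0 at alpha = 0.1.


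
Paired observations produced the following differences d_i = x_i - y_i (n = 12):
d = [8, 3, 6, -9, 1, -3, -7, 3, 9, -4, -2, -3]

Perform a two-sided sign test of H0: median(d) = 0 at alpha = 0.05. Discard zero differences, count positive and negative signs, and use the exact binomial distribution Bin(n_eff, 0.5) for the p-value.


Step 1: Discard zero differences. Original n = 12; n_eff = number of nonzero differences = 12.
Nonzero differences (with sign): +8, +3, +6, -9, +1, -3, -7, +3, +9, -4, -2, -3
Step 2: Count signs: positive = 6, negative = 6.
Step 3: Under H0: P(positive) = 0.5, so the number of positives S ~ Bin(12, 0.5).
Step 4: Two-sided exact p-value = sum of Bin(12,0.5) probabilities at or below the observed probability = 1.000000.
Step 5: alpha = 0.05. fail to reject H0.

n_eff = 12, pos = 6, neg = 6, p = 1.000000, fail to reject H0.


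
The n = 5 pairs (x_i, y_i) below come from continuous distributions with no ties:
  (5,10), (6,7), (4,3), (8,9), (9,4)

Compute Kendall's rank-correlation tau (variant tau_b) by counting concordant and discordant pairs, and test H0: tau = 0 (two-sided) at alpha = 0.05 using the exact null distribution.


Step 1: Enumerate the 10 unordered pairs (i,j) with i<j and classify each by sign(x_j-x_i) * sign(y_j-y_i).
  (1,2):dx=+1,dy=-3->D; (1,3):dx=-1,dy=-7->C; (1,4):dx=+3,dy=-1->D; (1,5):dx=+4,dy=-6->D
  (2,3):dx=-2,dy=-4->C; (2,4):dx=+2,dy=+2->C; (2,5):dx=+3,dy=-3->D; (3,4):dx=+4,dy=+6->C
  (3,5):dx=+5,dy=+1->C; (4,5):dx=+1,dy=-5->D
Step 2: C = 5, D = 5, total pairs = 10.
Step 3: tau = (C - D)/(n(n-1)/2) = (5 - 5)/10 = 0.000000.
Step 4: Exact two-sided p-value (enumerate n! = 120 permutations of y under H0): p = 1.000000.
Step 5: alpha = 0.05. fail to reject H0.

tau_b = 0.0000 (C=5, D=5), p = 1.000000, fail to reject H0.


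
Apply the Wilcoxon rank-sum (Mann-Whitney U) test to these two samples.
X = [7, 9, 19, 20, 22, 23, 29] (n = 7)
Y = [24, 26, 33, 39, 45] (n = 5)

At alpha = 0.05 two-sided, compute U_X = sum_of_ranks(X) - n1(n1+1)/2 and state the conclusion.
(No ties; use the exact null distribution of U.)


Step 1: Combine and sort all 12 observations; assign midranks.
sorted (value, group): (7,X), (9,X), (19,X), (20,X), (22,X), (23,X), (24,Y), (26,Y), (29,X), (33,Y), (39,Y), (45,Y)
ranks: 7->1, 9->2, 19->3, 20->4, 22->5, 23->6, 24->7, 26->8, 29->9, 33->10, 39->11, 45->12
Step 2: Rank sum for X: R1 = 1 + 2 + 3 + 4 + 5 + 6 + 9 = 30.
Step 3: U_X = R1 - n1(n1+1)/2 = 30 - 7*8/2 = 30 - 28 = 2.
       U_Y = n1*n2 - U_X = 35 - 2 = 33.
Step 4: No ties, so the exact null distribution of U (based on enumerating the C(12,7) = 792 equally likely rank assignments) gives the two-sided p-value.
Step 5: p-value = 0.010101; compare to alpha = 0.05. reject H0.

U_X = 2, p = 0.010101, reject H0 at alpha = 0.05.


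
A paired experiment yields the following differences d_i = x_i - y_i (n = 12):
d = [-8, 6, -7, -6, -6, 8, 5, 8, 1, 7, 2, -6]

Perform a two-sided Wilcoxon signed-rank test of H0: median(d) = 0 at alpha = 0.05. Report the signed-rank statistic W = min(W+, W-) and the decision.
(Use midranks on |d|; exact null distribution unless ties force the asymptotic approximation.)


Step 1: Drop any zero differences (none here) and take |d_i|.
|d| = [8, 6, 7, 6, 6, 8, 5, 8, 1, 7, 2, 6]
Step 2: Midrank |d_i| (ties get averaged ranks).
ranks: |8|->11, |6|->5.5, |7|->8.5, |6|->5.5, |6|->5.5, |8|->11, |5|->3, |8|->11, |1|->1, |7|->8.5, |2|->2, |6|->5.5
Step 3: Attach original signs; sum ranks with positive sign and with negative sign.
W+ = 5.5 + 11 + 3 + 11 + 1 + 8.5 + 2 = 42
W- = 11 + 8.5 + 5.5 + 5.5 + 5.5 = 36
(Check: W+ + W- = 78 should equal n(n+1)/2 = 78.)
Step 4: Test statistic W = min(W+, W-) = 36.
Step 5: Ties in |d|, so use the tie-corrected normal approximation.
        E[W] = n(n+1)/4 = 12*13/4 = 39.
        Tie groups: |d|=6 (t=4), |d|=7 (t=2), |d|=8 (t=3); sum(t^3 - t) = 90.
        Var[W] = n(n+1)(2n+1)/24 - sum(t^3-t)/48 = 3900/24 - 90/48 = 160.625.
        z = (W - E[W]) / sqrt(Var[W]) = (36 - 39) / 12.6738 = -0.2367.
        Two-sided p = 2*Phi(z) = 0.812883.
Step 6: alpha = 0.05. fail to reject H0.

W+ = 42, W- = 36, W = min = 36, p = 0.812883, fail to reject H0.


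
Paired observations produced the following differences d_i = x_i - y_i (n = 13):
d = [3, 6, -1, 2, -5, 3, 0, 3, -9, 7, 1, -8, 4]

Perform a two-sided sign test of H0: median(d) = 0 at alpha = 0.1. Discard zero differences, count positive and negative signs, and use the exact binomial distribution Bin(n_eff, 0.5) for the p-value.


Step 1: Discard zero differences. Original n = 13; n_eff = number of nonzero differences = 12.
Nonzero differences (with sign): +3, +6, -1, +2, -5, +3, +3, -9, +7, +1, -8, +4
Step 2: Count signs: positive = 8, negative = 4.
Step 3: Under H0: P(positive) = 0.5, so the number of positives S ~ Bin(12, 0.5).
Step 4: Two-sided exact p-value = sum of Bin(12,0.5) probabilities at or below the observed probability = 0.387695.
Step 5: alpha = 0.1. fail to reject H0.

n_eff = 12, pos = 8, neg = 4, p = 0.387695, fail to reject H0.


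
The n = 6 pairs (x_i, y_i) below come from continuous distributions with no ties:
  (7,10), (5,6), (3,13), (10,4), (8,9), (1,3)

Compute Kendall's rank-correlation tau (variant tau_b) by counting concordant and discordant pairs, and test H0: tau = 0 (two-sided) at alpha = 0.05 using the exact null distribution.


Step 1: Enumerate the 15 unordered pairs (i,j) with i<j and classify each by sign(x_j-x_i) * sign(y_j-y_i).
  (1,2):dx=-2,dy=-4->C; (1,3):dx=-4,dy=+3->D; (1,4):dx=+3,dy=-6->D; (1,5):dx=+1,dy=-1->D
  (1,6):dx=-6,dy=-7->C; (2,3):dx=-2,dy=+7->D; (2,4):dx=+5,dy=-2->D; (2,5):dx=+3,dy=+3->C
  (2,6):dx=-4,dy=-3->C; (3,4):dx=+7,dy=-9->D; (3,5):dx=+5,dy=-4->D; (3,6):dx=-2,dy=-10->C
  (4,5):dx=-2,dy=+5->D; (4,6):dx=-9,dy=-1->C; (5,6):dx=-7,dy=-6->C
Step 2: C = 7, D = 8, total pairs = 15.
Step 3: tau = (C - D)/(n(n-1)/2) = (7 - 8)/15 = -0.066667.
Step 4: Exact two-sided p-value (enumerate n! = 720 permutations of y under H0): p = 1.000000.
Step 5: alpha = 0.05. fail to reject H0.

tau_b = -0.0667 (C=7, D=8), p = 1.000000, fail to reject H0.


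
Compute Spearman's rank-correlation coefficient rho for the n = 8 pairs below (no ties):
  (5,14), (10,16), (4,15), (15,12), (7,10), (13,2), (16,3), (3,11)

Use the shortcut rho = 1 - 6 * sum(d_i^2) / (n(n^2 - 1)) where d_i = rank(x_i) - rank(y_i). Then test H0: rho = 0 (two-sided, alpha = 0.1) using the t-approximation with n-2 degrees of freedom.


Step 1: Rank x and y separately (midranks; no ties here).
rank(x): 5->3, 10->5, 4->2, 15->7, 7->4, 13->6, 16->8, 3->1
rank(y): 14->6, 16->8, 15->7, 12->5, 10->3, 2->1, 3->2, 11->4
Step 2: d_i = R_x(i) - R_y(i); compute d_i^2.
  (3-6)^2=9, (5-8)^2=9, (2-7)^2=25, (7-5)^2=4, (4-3)^2=1, (6-1)^2=25, (8-2)^2=36, (1-4)^2=9
sum(d^2) = 118.
Step 3: rho = 1 - 6*118 / (8*(8^2 - 1)) = 1 - 708/504 = -0.404762.
Step 4: Under H0, t = rho * sqrt((n-2)/(1-rho^2)) = -1.0842 ~ t(6).
Step 5: Two-sided p-value from the t-distribution with 6 df = 0.319889.
Step 6: alpha = 0.1. fail to reject H0.

rho = -0.4048, p = 0.319889, fail to reject H0 at alpha = 0.1.


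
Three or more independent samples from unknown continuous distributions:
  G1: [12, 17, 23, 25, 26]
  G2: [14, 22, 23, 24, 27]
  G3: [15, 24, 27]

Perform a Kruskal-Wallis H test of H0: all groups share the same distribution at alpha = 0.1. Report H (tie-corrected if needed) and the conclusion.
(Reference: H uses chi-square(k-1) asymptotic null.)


Step 1: Combine all N = 13 observations and assign midranks.
sorted (value, group, rank): (12,G1,1), (14,G2,2), (15,G3,3), (17,G1,4), (22,G2,5), (23,G1,6.5), (23,G2,6.5), (24,G2,8.5), (24,G3,8.5), (25,G1,10), (26,G1,11), (27,G2,12.5), (27,G3,12.5)
Step 2: Sum ranks within each group.
R_1 = 32.5 (n_1 = 5)
R_2 = 34.5 (n_2 = 5)
R_3 = 24 (n_3 = 3)
Step 3: H = 12/(N(N+1)) * sum(R_i^2/n_i) - 3(N+1)
     = 12/(13*14) * (32.5^2/5 + 34.5^2/5 + 24^2/3) - 3*14
     = 0.065934 * 641.3 - 42
     = 0.283516.
Step 4: Ties present; correction factor C = 1 - 18/(13^3 - 13) = 0.991758. Corrected H = 0.283516 / 0.991758 = 0.285873.
Step 5: Under H0, H ~ chi^2(2); p-value = 0.866809.
Step 6: alpha = 0.1. fail to reject H0.

H = 0.2859, df = 2, p = 0.866809, fail to reject H0.


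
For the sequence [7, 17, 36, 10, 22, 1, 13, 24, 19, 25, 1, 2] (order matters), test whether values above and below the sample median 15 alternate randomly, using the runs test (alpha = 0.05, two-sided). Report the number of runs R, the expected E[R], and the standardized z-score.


Step 1: Compute median = 15; label A = above, B = below.
Labels in order: BAABABBAAABB  (n_A = 6, n_B = 6)
Step 2: Count runs R = 7.
Step 3: Under H0 (random ordering), E[R] = 2*n_A*n_B/(n_A+n_B) + 1 = 2*6*6/12 + 1 = 7.0000.
        Var[R] = 2*n_A*n_B*(2*n_A*n_B - n_A - n_B) / ((n_A+n_B)^2 * (n_A+n_B-1)) = 4320/1584 = 2.7273.
        SD[R] = 1.6514.
Step 4: R = E[R], so z = 0 with no continuity correction.
Step 5: Two-sided p-value via normal approximation = 2*(1 - Phi(|z|)) = 1.000000.
Step 6: alpha = 0.05. fail to reject H0.

R = 7, z = 0.0000, p = 1.000000, fail to reject H0.


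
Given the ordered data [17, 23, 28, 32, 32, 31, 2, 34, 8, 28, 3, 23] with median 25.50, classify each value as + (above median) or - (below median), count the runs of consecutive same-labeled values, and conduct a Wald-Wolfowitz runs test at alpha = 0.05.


Step 1: Compute median = 25.50; label A = above, B = below.
Labels in order: BBAAAABABABB  (n_A = 6, n_B = 6)
Step 2: Count runs R = 7.
Step 3: Under H0 (random ordering), E[R] = 2*n_A*n_B/(n_A+n_B) + 1 = 2*6*6/12 + 1 = 7.0000.
        Var[R] = 2*n_A*n_B*(2*n_A*n_B - n_A - n_B) / ((n_A+n_B)^2 * (n_A+n_B-1)) = 4320/1584 = 2.7273.
        SD[R] = 1.6514.
Step 4: R = E[R], so z = 0 with no continuity correction.
Step 5: Two-sided p-value via normal approximation = 2*(1 - Phi(|z|)) = 1.000000.
Step 6: alpha = 0.05. fail to reject H0.

R = 7, z = 0.0000, p = 1.000000, fail to reject H0.


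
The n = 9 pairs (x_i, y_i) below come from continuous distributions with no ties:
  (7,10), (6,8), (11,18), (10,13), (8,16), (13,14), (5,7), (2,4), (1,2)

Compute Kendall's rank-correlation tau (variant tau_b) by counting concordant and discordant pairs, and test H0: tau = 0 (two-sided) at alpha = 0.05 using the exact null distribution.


Step 1: Enumerate the 36 unordered pairs (i,j) with i<j and classify each by sign(x_j-x_i) * sign(y_j-y_i).
  (1,2):dx=-1,dy=-2->C; (1,3):dx=+4,dy=+8->C; (1,4):dx=+3,dy=+3->C; (1,5):dx=+1,dy=+6->C
  (1,6):dx=+6,dy=+4->C; (1,7):dx=-2,dy=-3->C; (1,8):dx=-5,dy=-6->C; (1,9):dx=-6,dy=-8->C
  (2,3):dx=+5,dy=+10->C; (2,4):dx=+4,dy=+5->C; (2,5):dx=+2,dy=+8->C; (2,6):dx=+7,dy=+6->C
  (2,7):dx=-1,dy=-1->C; (2,8):dx=-4,dy=-4->C; (2,9):dx=-5,dy=-6->C; (3,4):dx=-1,dy=-5->C
  (3,5):dx=-3,dy=-2->C; (3,6):dx=+2,dy=-4->D; (3,7):dx=-6,dy=-11->C; (3,8):dx=-9,dy=-14->C
  (3,9):dx=-10,dy=-16->C; (4,5):dx=-2,dy=+3->D; (4,6):dx=+3,dy=+1->C; (4,7):dx=-5,dy=-6->C
  (4,8):dx=-8,dy=-9->C; (4,9):dx=-9,dy=-11->C; (5,6):dx=+5,dy=-2->D; (5,7):dx=-3,dy=-9->C
  (5,8):dx=-6,dy=-12->C; (5,9):dx=-7,dy=-14->C; (6,7):dx=-8,dy=-7->C; (6,8):dx=-11,dy=-10->C
  (6,9):dx=-12,dy=-12->C; (7,8):dx=-3,dy=-3->C; (7,9):dx=-4,dy=-5->C; (8,9):dx=-1,dy=-2->C
Step 2: C = 33, D = 3, total pairs = 36.
Step 3: tau = (C - D)/(n(n-1)/2) = (33 - 3)/36 = 0.833333.
Step 4: Exact two-sided p-value (enumerate n! = 362880 permutations of y under H0): p = 0.000854.
Step 5: alpha = 0.05. reject H0.

tau_b = 0.8333 (C=33, D=3), p = 0.000854, reject H0.


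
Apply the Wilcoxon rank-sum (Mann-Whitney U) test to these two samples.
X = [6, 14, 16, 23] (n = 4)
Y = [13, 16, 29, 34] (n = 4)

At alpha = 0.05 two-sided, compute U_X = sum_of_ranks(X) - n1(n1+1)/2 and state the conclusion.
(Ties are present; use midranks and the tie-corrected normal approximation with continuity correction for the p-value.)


Step 1: Combine and sort all 8 observations; assign midranks.
sorted (value, group): (6,X), (13,Y), (14,X), (16,X), (16,Y), (23,X), (29,Y), (34,Y)
ranks: 6->1, 13->2, 14->3, 16->4.5, 16->4.5, 23->6, 29->7, 34->8
Step 2: Rank sum for X: R1 = 1 + 3 + 4.5 + 6 = 14.5.
Step 3: U_X = R1 - n1(n1+1)/2 = 14.5 - 4*5/2 = 14.5 - 10 = 4.5.
       U_Y = n1*n2 - U_X = 16 - 4.5 = 11.5.
Step 4: Ties are present, so use the tie-corrected normal approximation (with continuity correction) for the p-value.
Step 5: p-value = 0.383630; compare to alpha = 0.05. fail to reject H0.

U_X = 4.5, p = 0.383630, fail to reject H0 at alpha = 0.05.


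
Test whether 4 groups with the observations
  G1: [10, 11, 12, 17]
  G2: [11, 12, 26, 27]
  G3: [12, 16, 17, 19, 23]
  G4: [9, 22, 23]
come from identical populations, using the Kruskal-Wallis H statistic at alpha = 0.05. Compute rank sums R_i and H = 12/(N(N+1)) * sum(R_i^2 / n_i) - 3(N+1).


Step 1: Combine all N = 16 observations and assign midranks.
sorted (value, group, rank): (9,G4,1), (10,G1,2), (11,G1,3.5), (11,G2,3.5), (12,G1,6), (12,G2,6), (12,G3,6), (16,G3,8), (17,G1,9.5), (17,G3,9.5), (19,G3,11), (22,G4,12), (23,G3,13.5), (23,G4,13.5), (26,G2,15), (27,G2,16)
Step 2: Sum ranks within each group.
R_1 = 21 (n_1 = 4)
R_2 = 40.5 (n_2 = 4)
R_3 = 48 (n_3 = 5)
R_4 = 26.5 (n_4 = 3)
Step 3: H = 12/(N(N+1)) * sum(R_i^2/n_i) - 3(N+1)
     = 12/(16*17) * (21^2/4 + 40.5^2/4 + 48^2/5 + 26.5^2/3) - 3*17
     = 0.044118 * 1215.2 - 51
     = 2.611581.
Step 4: Ties present; correction factor C = 1 - 42/(16^3 - 16) = 0.989706. Corrected H = 2.611581 / 0.989706 = 2.638744.
Step 5: Under H0, H ~ chi^2(3); p-value = 0.450738.
Step 6: alpha = 0.05. fail to reject H0.

H = 2.6387, df = 3, p = 0.450738, fail to reject H0.


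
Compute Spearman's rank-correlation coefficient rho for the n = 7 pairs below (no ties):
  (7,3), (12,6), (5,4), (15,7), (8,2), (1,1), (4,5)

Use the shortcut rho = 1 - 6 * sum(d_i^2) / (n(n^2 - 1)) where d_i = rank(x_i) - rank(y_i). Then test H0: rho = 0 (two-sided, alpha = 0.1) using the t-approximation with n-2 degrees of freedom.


Step 1: Rank x and y separately (midranks; no ties here).
rank(x): 7->4, 12->6, 5->3, 15->7, 8->5, 1->1, 4->2
rank(y): 3->3, 6->6, 4->4, 7->7, 2->2, 1->1, 5->5
Step 2: d_i = R_x(i) - R_y(i); compute d_i^2.
  (4-3)^2=1, (6-6)^2=0, (3-4)^2=1, (7-7)^2=0, (5-2)^2=9, (1-1)^2=0, (2-5)^2=9
sum(d^2) = 20.
Step 3: rho = 1 - 6*20 / (7*(7^2 - 1)) = 1 - 120/336 = 0.642857.
Step 4: Under H0, t = rho * sqrt((n-2)/(1-rho^2)) = 1.8766 ~ t(5).
Step 5: Two-sided p-value from the t-distribution with 5 df = 0.119392.
Step 6: alpha = 0.1. fail to reject H0.

rho = 0.6429, p = 0.119392, fail to reject H0 at alpha = 0.1.


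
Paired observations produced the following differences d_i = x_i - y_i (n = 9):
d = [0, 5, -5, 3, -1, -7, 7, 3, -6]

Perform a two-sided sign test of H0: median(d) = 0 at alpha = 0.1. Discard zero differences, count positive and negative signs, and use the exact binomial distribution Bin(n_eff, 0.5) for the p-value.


Step 1: Discard zero differences. Original n = 9; n_eff = number of nonzero differences = 8.
Nonzero differences (with sign): +5, -5, +3, -1, -7, +7, +3, -6
Step 2: Count signs: positive = 4, negative = 4.
Step 3: Under H0: P(positive) = 0.5, so the number of positives S ~ Bin(8, 0.5).
Step 4: Two-sided exact p-value = sum of Bin(8,0.5) probabilities at or below the observed probability = 1.000000.
Step 5: alpha = 0.1. fail to reject H0.

n_eff = 8, pos = 4, neg = 4, p = 1.000000, fail to reject H0.


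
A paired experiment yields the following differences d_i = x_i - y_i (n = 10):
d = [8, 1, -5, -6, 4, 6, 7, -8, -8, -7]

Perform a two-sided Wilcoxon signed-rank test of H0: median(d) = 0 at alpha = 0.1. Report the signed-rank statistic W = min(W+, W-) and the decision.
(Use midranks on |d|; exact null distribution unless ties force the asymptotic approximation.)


Step 1: Drop any zero differences (none here) and take |d_i|.
|d| = [8, 1, 5, 6, 4, 6, 7, 8, 8, 7]
Step 2: Midrank |d_i| (ties get averaged ranks).
ranks: |8|->9, |1|->1, |5|->3, |6|->4.5, |4|->2, |6|->4.5, |7|->6.5, |8|->9, |8|->9, |7|->6.5
Step 3: Attach original signs; sum ranks with positive sign and with negative sign.
W+ = 9 + 1 + 2 + 4.5 + 6.5 = 23
W- = 3 + 4.5 + 9 + 9 + 6.5 = 32
(Check: W+ + W- = 55 should equal n(n+1)/2 = 55.)
Step 4: Test statistic W = min(W+, W-) = 23.
Step 5: Ties in |d|, so use the tie-corrected normal approximation.
        E[W] = n(n+1)/4 = 10*11/4 = 27.5.
        Tie groups: |d|=6 (t=2), |d|=7 (t=2), |d|=8 (t=3); sum(t^3 - t) = 36.
        Var[W] = n(n+1)(2n+1)/24 - sum(t^3-t)/48 = 2310/24 - 36/48 = 95.5.
        z = (W - E[W]) / sqrt(Var[W]) = (23 - 27.5) / 9.7724 = -0.4605.
        Two-sided p = 2*Phi(z) = 0.645172.
Step 6: alpha = 0.1. fail to reject H0.

W+ = 23, W- = 32, W = min = 23, p = 0.645172, fail to reject H0.
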